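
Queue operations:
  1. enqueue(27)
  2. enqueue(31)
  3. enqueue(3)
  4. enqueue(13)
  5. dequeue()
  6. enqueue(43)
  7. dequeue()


enqueue(27) -> [27]
enqueue(31) -> [27, 31]
enqueue(3) -> [27, 31, 3]
enqueue(13) -> [27, 31, 3, 13]
dequeue()->27, [31, 3, 13]
enqueue(43) -> [31, 3, 13, 43]
dequeue()->31, [3, 13, 43]

Final queue: [3, 13, 43]


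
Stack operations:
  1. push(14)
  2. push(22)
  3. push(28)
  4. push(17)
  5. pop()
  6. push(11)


push(14) -> [14]
push(22) -> [14, 22]
push(28) -> [14, 22, 28]
push(17) -> [14, 22, 28, 17]
pop()->17, [14, 22, 28]
push(11) -> [14, 22, 28, 11]

Final stack: [14, 22, 28, 11]


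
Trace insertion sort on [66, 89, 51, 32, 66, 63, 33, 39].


Initial: [66, 89, 51, 32, 66, 63, 33, 39]
Insert 89: [66, 89, 51, 32, 66, 63, 33, 39]
Insert 51: [51, 66, 89, 32, 66, 63, 33, 39]
Insert 32: [32, 51, 66, 89, 66, 63, 33, 39]
Insert 66: [32, 51, 66, 66, 89, 63, 33, 39]
Insert 63: [32, 51, 63, 66, 66, 89, 33, 39]
Insert 33: [32, 33, 51, 63, 66, 66, 89, 39]
Insert 39: [32, 33, 39, 51, 63, 66, 66, 89]

Sorted: [32, 33, 39, 51, 63, 66, 66, 89]


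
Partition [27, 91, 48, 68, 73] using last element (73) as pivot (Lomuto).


Pivot: 73
  27 <= 73: advance i (no swap)
  48 <= 73: swap -> [27, 48, 91, 68, 73]
  68 <= 73: swap -> [27, 48, 68, 91, 73]
Place pivot at 3: [27, 48, 68, 73, 91]

Partitioned: [27, 48, 68, 73, 91]


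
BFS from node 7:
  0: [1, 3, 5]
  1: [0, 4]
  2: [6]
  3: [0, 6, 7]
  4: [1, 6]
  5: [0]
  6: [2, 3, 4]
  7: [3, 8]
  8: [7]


Visit 7, enqueue [3, 8]
Visit 3, enqueue [0, 6]
Visit 8, enqueue []
Visit 0, enqueue [1, 5]
Visit 6, enqueue [2, 4]
Visit 1, enqueue []
Visit 5, enqueue []
Visit 2, enqueue []
Visit 4, enqueue []

BFS order: [7, 3, 8, 0, 6, 1, 5, 2, 4]


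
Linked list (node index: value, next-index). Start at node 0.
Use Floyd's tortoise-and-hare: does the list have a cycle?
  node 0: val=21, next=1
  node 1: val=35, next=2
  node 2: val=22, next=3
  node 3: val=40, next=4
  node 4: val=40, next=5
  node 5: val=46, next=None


Floyd's tortoise (slow, +1) and hare (fast, +2):
  init: slow=0, fast=0
  step 1: slow=1, fast=2
  step 2: slow=2, fast=4
  step 3: fast 4->5->None, no cycle

Cycle: no


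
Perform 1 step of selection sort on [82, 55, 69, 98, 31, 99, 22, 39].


Initial: [82, 55, 69, 98, 31, 99, 22, 39]
Step 1: min=22 at 6
  Swap: [22, 55, 69, 98, 31, 99, 82, 39]

After 1 step: [22, 55, 69, 98, 31, 99, 82, 39]


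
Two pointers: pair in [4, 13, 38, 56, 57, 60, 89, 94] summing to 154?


lo=0(4)+hi=7(94)=98
lo=1(13)+hi=7(94)=107
lo=2(38)+hi=7(94)=132
lo=3(56)+hi=7(94)=150
lo=4(57)+hi=7(94)=151
lo=5(60)+hi=7(94)=154

Yes: 60+94=154


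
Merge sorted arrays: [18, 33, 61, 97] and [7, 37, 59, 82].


Take 7 from B
Take 18 from A
Take 33 from A
Take 37 from B
Take 59 from B
Take 61 from A
Take 82 from B

Merged: [7, 18, 33, 37, 59, 61, 82, 97]


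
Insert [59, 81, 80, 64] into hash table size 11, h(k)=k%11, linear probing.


Insert 59: h=4 -> slot 4
Insert 81: h=4, 1 probes -> slot 5
Insert 80: h=3 -> slot 3
Insert 64: h=9 -> slot 9

Table: [None, None, None, 80, 59, 81, None, None, None, 64, None]


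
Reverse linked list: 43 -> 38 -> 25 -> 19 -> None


Step 1: curr=43, set curr.next=prev(None) | reversed so far: 43
Step 2: curr=38, set curr.next=prev(43) | reversed so far: 38 -> 43
Step 3: curr=25, set curr.next=prev(38) | reversed so far: 25 -> 38 -> 43
Step 4: curr=19, set curr.next=prev(25) | reversed so far: 19 -> 25 -> 38 -> 43

19 -> 25 -> 38 -> 43 -> None


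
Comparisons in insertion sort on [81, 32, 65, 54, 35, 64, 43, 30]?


Algorithm: insertion sort
Input: [81, 32, 65, 54, 35, 64, 43, 30]
Sorted: [30, 32, 35, 43, 54, 64, 65, 81]

25


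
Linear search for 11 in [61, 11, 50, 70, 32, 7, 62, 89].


i=0: 61!=11
i=1: 11==11 found!

Found at 1, 2 comps


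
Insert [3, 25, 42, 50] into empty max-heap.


Insert 3: [3]
Insert 25: [25, 3]
Insert 42: [42, 3, 25]
Insert 50: [50, 42, 25, 3]

Final heap: [50, 42, 25, 3]


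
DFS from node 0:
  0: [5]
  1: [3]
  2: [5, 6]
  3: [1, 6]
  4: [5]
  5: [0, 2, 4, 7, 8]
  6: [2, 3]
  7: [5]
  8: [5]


Visit 0, push [5]
Visit 5, push [8, 7, 4, 2]
Visit 2, push [6]
Visit 6, push [3]
Visit 3, push [1]
Visit 1, push []
Visit 4, push []
Visit 7, push []
Visit 8, push []

DFS order: [0, 5, 2, 6, 3, 1, 4, 7, 8]


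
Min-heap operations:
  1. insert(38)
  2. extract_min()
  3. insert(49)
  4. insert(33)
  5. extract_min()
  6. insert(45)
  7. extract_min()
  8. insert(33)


insert(38) -> [38]
extract_min()->38, []
insert(49) -> [49]
insert(33) -> [33, 49]
extract_min()->33, [49]
insert(45) -> [45, 49]
extract_min()->45, [49]
insert(33) -> [33, 49]

Final heap: [33, 49]


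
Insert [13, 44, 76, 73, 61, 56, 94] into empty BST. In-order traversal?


Insert 13: root
Insert 44: R from 13
Insert 76: R from 13 -> R from 44
Insert 73: R from 13 -> R from 44 -> L from 76
Insert 61: R from 13 -> R from 44 -> L from 76 -> L from 73
Insert 56: R from 13 -> R from 44 -> L from 76 -> L from 73 -> L from 61
Insert 94: R from 13 -> R from 44 -> R from 76

In-order: [13, 44, 56, 61, 73, 76, 94]


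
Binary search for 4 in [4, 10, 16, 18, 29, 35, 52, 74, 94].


Step 1: lo=0, hi=8, mid=4, val=29
Step 2: lo=0, hi=3, mid=1, val=10
Step 3: lo=0, hi=0, mid=0, val=4

Found at index 0


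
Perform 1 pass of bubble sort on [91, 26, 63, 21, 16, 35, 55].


Initial: [91, 26, 63, 21, 16, 35, 55]
Pass 1: [26, 63, 21, 16, 35, 55, 91] (6 swaps)

After 1 pass: [26, 63, 21, 16, 35, 55, 91]


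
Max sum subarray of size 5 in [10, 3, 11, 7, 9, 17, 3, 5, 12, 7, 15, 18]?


[0:5]: 40
[1:6]: 47
[2:7]: 47
[3:8]: 41
[4:9]: 46
[5:10]: 44
[6:11]: 42
[7:12]: 57

Max: 57 at [7:12]


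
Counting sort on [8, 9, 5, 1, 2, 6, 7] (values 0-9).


Input: [8, 9, 5, 1, 2, 6, 7]
Counts: [0, 1, 1, 0, 0, 1, 1, 1, 1, 1]

Sorted: [1, 2, 5, 6, 7, 8, 9]


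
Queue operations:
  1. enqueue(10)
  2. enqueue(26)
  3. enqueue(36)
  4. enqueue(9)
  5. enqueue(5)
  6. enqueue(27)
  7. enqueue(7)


enqueue(10) -> [10]
enqueue(26) -> [10, 26]
enqueue(36) -> [10, 26, 36]
enqueue(9) -> [10, 26, 36, 9]
enqueue(5) -> [10, 26, 36, 9, 5]
enqueue(27) -> [10, 26, 36, 9, 5, 27]
enqueue(7) -> [10, 26, 36, 9, 5, 27, 7]

Final queue: [10, 26, 36, 9, 5, 27, 7]


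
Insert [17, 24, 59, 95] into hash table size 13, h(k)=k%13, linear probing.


Insert 17: h=4 -> slot 4
Insert 24: h=11 -> slot 11
Insert 59: h=7 -> slot 7
Insert 95: h=4, 1 probes -> slot 5

Table: [None, None, None, None, 17, 95, None, 59, None, None, None, 24, None]


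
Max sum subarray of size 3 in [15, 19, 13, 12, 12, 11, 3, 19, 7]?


[0:3]: 47
[1:4]: 44
[2:5]: 37
[3:6]: 35
[4:7]: 26
[5:8]: 33
[6:9]: 29

Max: 47 at [0:3]


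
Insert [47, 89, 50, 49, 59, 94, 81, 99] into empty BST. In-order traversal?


Insert 47: root
Insert 89: R from 47
Insert 50: R from 47 -> L from 89
Insert 49: R from 47 -> L from 89 -> L from 50
Insert 59: R from 47 -> L from 89 -> R from 50
Insert 94: R from 47 -> R from 89
Insert 81: R from 47 -> L from 89 -> R from 50 -> R from 59
Insert 99: R from 47 -> R from 89 -> R from 94

In-order: [47, 49, 50, 59, 81, 89, 94, 99]


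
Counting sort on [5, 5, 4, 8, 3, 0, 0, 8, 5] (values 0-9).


Input: [5, 5, 4, 8, 3, 0, 0, 8, 5]
Counts: [2, 0, 0, 1, 1, 3, 0, 0, 2, 0]

Sorted: [0, 0, 3, 4, 5, 5, 5, 8, 8]


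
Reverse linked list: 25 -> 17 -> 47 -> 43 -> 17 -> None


Step 1: curr=25, set curr.next=prev(None) | reversed so far: 25
Step 2: curr=17, set curr.next=prev(25) | reversed so far: 17 -> 25
Step 3: curr=47, set curr.next=prev(17) | reversed so far: 47 -> 17 -> 25
Step 4: curr=43, set curr.next=prev(47) | reversed so far: 43 -> 47 -> 17 -> 25
Step 5: curr=17, set curr.next=prev(43) | reversed so far: 17 -> 43 -> 47 -> 17 -> 25

17 -> 43 -> 47 -> 17 -> 25 -> None


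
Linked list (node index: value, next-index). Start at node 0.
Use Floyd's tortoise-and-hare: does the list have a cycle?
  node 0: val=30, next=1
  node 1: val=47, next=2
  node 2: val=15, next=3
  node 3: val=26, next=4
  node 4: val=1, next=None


Floyd's tortoise (slow, +1) and hare (fast, +2):
  init: slow=0, fast=0
  step 1: slow=1, fast=2
  step 2: slow=2, fast=4
  step 3: fast -> None, no cycle

Cycle: no


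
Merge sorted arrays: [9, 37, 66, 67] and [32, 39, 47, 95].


Take 9 from A
Take 32 from B
Take 37 from A
Take 39 from B
Take 47 from B
Take 66 from A
Take 67 from A

Merged: [9, 32, 37, 39, 47, 66, 67, 95]


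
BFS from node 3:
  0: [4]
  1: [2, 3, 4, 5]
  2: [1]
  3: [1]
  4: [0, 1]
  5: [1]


Visit 3, enqueue [1]
Visit 1, enqueue [2, 4, 5]
Visit 2, enqueue []
Visit 4, enqueue [0]
Visit 5, enqueue []
Visit 0, enqueue []

BFS order: [3, 1, 2, 4, 5, 0]


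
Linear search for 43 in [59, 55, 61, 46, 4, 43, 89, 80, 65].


i=0: 59!=43
i=1: 55!=43
i=2: 61!=43
i=3: 46!=43
i=4: 4!=43
i=5: 43==43 found!

Found at 5, 6 comps


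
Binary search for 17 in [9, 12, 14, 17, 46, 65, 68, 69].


Step 1: lo=0, hi=7, mid=3, val=17

Found at index 3


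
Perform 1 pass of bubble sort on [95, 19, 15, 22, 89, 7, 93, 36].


Initial: [95, 19, 15, 22, 89, 7, 93, 36]
Pass 1: [19, 15, 22, 89, 7, 93, 36, 95] (7 swaps)

After 1 pass: [19, 15, 22, 89, 7, 93, 36, 95]


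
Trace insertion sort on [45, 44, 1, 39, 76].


Initial: [45, 44, 1, 39, 76]
Insert 44: [44, 45, 1, 39, 76]
Insert 1: [1, 44, 45, 39, 76]
Insert 39: [1, 39, 44, 45, 76]
Insert 76: [1, 39, 44, 45, 76]

Sorted: [1, 39, 44, 45, 76]


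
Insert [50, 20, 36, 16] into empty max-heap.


Insert 50: [50]
Insert 20: [50, 20]
Insert 36: [50, 20, 36]
Insert 16: [50, 20, 36, 16]

Final heap: [50, 20, 36, 16]


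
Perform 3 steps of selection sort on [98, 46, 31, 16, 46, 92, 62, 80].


Initial: [98, 46, 31, 16, 46, 92, 62, 80]
Step 1: min=16 at 3
  Swap: [16, 46, 31, 98, 46, 92, 62, 80]
Step 2: min=31 at 2
  Swap: [16, 31, 46, 98, 46, 92, 62, 80]
Step 3: min=46 at 2
  Swap: [16, 31, 46, 98, 46, 92, 62, 80]

After 3 steps: [16, 31, 46, 98, 46, 92, 62, 80]


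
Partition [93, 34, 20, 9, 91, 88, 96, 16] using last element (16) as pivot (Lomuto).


Pivot: 16
  9 <= 16: swap -> [9, 34, 20, 93, 91, 88, 96, 16]
Place pivot at 1: [9, 16, 20, 93, 91, 88, 96, 34]

Partitioned: [9, 16, 20, 93, 91, 88, 96, 34]


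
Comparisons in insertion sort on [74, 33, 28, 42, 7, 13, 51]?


Algorithm: insertion sort
Input: [74, 33, 28, 42, 7, 13, 51]
Sorted: [7, 13, 28, 33, 42, 51, 74]

16


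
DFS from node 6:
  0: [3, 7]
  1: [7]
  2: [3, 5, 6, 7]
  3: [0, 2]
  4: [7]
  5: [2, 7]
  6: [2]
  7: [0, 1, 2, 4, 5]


Visit 6, push [2]
Visit 2, push [7, 5, 3]
Visit 3, push [0]
Visit 0, push [7]
Visit 7, push [5, 4, 1]
Visit 1, push []
Visit 4, push []
Visit 5, push []

DFS order: [6, 2, 3, 0, 7, 1, 4, 5]


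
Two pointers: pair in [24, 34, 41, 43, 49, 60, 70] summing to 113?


lo=0(24)+hi=6(70)=94
lo=1(34)+hi=6(70)=104
lo=2(41)+hi=6(70)=111
lo=3(43)+hi=6(70)=113

Yes: 43+70=113


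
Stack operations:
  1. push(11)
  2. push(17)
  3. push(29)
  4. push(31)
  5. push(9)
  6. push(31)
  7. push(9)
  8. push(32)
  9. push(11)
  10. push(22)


push(11) -> [11]
push(17) -> [11, 17]
push(29) -> [11, 17, 29]
push(31) -> [11, 17, 29, 31]
push(9) -> [11, 17, 29, 31, 9]
push(31) -> [11, 17, 29, 31, 9, 31]
push(9) -> [11, 17, 29, 31, 9, 31, 9]
push(32) -> [11, 17, 29, 31, 9, 31, 9, 32]
push(11) -> [11, 17, 29, 31, 9, 31, 9, 32, 11]
push(22) -> [11, 17, 29, 31, 9, 31, 9, 32, 11, 22]

Final stack: [11, 17, 29, 31, 9, 31, 9, 32, 11, 22]


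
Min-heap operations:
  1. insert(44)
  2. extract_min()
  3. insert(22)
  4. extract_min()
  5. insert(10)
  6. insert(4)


insert(44) -> [44]
extract_min()->44, []
insert(22) -> [22]
extract_min()->22, []
insert(10) -> [10]
insert(4) -> [4, 10]

Final heap: [4, 10]


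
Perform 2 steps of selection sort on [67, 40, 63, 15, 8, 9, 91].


Initial: [67, 40, 63, 15, 8, 9, 91]
Step 1: min=8 at 4
  Swap: [8, 40, 63, 15, 67, 9, 91]
Step 2: min=9 at 5
  Swap: [8, 9, 63, 15, 67, 40, 91]

After 2 steps: [8, 9, 63, 15, 67, 40, 91]


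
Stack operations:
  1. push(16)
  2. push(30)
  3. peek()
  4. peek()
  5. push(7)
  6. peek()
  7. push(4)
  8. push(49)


push(16) -> [16]
push(30) -> [16, 30]
peek()->30
peek()->30
push(7) -> [16, 30, 7]
peek()->7
push(4) -> [16, 30, 7, 4]
push(49) -> [16, 30, 7, 4, 49]

Final stack: [16, 30, 7, 4, 49]


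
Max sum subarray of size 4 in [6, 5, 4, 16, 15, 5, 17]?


[0:4]: 31
[1:5]: 40
[2:6]: 40
[3:7]: 53

Max: 53 at [3:7]


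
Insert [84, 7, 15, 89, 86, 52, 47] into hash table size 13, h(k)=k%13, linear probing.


Insert 84: h=6 -> slot 6
Insert 7: h=7 -> slot 7
Insert 15: h=2 -> slot 2
Insert 89: h=11 -> slot 11
Insert 86: h=8 -> slot 8
Insert 52: h=0 -> slot 0
Insert 47: h=8, 1 probes -> slot 9

Table: [52, None, 15, None, None, None, 84, 7, 86, 47, None, 89, None]


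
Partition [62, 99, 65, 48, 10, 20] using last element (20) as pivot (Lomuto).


Pivot: 20
  10 <= 20: swap -> [10, 99, 65, 48, 62, 20]
Place pivot at 1: [10, 20, 65, 48, 62, 99]

Partitioned: [10, 20, 65, 48, 62, 99]


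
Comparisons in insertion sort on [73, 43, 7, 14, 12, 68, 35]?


Algorithm: insertion sort
Input: [73, 43, 7, 14, 12, 68, 35]
Sorted: [7, 12, 14, 35, 43, 68, 73]

16


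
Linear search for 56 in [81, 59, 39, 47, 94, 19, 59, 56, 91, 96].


i=0: 81!=56
i=1: 59!=56
i=2: 39!=56
i=3: 47!=56
i=4: 94!=56
i=5: 19!=56
i=6: 59!=56
i=7: 56==56 found!

Found at 7, 8 comps


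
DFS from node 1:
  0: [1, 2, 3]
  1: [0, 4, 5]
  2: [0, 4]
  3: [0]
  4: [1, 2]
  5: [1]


Visit 1, push [5, 4, 0]
Visit 0, push [3, 2]
Visit 2, push [4]
Visit 4, push []
Visit 3, push []
Visit 5, push []

DFS order: [1, 0, 2, 4, 3, 5]


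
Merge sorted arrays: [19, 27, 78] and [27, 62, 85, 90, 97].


Take 19 from A
Take 27 from A
Take 27 from B
Take 62 from B
Take 78 from A

Merged: [19, 27, 27, 62, 78, 85, 90, 97]


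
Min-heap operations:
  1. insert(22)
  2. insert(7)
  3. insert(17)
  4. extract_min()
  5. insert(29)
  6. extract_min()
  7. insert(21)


insert(22) -> [22]
insert(7) -> [7, 22]
insert(17) -> [7, 22, 17]
extract_min()->7, [17, 22]
insert(29) -> [17, 22, 29]
extract_min()->17, [22, 29]
insert(21) -> [21, 29, 22]

Final heap: [21, 29, 22]


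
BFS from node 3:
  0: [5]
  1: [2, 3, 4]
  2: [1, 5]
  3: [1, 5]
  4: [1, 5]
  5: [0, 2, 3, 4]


Visit 3, enqueue [1, 5]
Visit 1, enqueue [2, 4]
Visit 5, enqueue [0]
Visit 2, enqueue []
Visit 4, enqueue []
Visit 0, enqueue []

BFS order: [3, 1, 5, 2, 4, 0]


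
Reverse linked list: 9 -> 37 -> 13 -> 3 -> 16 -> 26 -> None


Step 1: curr=9, set curr.next=prev(None) | reversed so far: 9
Step 2: curr=37, set curr.next=prev(9) | reversed so far: 37 -> 9
Step 3: curr=13, set curr.next=prev(37) | reversed so far: 13 -> 37 -> 9
Step 4: curr=3, set curr.next=prev(13) | reversed so far: 3 -> 13 -> 37 -> 9
Step 5: curr=16, set curr.next=prev(3) | reversed so far: 16 -> 3 -> 13 -> 37 -> 9
Step 6: curr=26, set curr.next=prev(16) | reversed so far: 26 -> 16 -> 3 -> 13 -> 37 -> 9

26 -> 16 -> 3 -> 13 -> 37 -> 9 -> None


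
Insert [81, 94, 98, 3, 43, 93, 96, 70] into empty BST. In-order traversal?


Insert 81: root
Insert 94: R from 81
Insert 98: R from 81 -> R from 94
Insert 3: L from 81
Insert 43: L from 81 -> R from 3
Insert 93: R from 81 -> L from 94
Insert 96: R from 81 -> R from 94 -> L from 98
Insert 70: L from 81 -> R from 3 -> R from 43

In-order: [3, 43, 70, 81, 93, 94, 96, 98]


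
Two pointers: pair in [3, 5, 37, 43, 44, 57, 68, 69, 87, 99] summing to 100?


lo=0(3)+hi=9(99)=102
lo=0(3)+hi=8(87)=90
lo=1(5)+hi=8(87)=92
lo=2(37)+hi=8(87)=124
lo=2(37)+hi=7(69)=106
lo=2(37)+hi=6(68)=105
lo=2(37)+hi=5(57)=94
lo=3(43)+hi=5(57)=100

Yes: 43+57=100


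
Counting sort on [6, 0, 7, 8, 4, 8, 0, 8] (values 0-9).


Input: [6, 0, 7, 8, 4, 8, 0, 8]
Counts: [2, 0, 0, 0, 1, 0, 1, 1, 3, 0]

Sorted: [0, 0, 4, 6, 7, 8, 8, 8]


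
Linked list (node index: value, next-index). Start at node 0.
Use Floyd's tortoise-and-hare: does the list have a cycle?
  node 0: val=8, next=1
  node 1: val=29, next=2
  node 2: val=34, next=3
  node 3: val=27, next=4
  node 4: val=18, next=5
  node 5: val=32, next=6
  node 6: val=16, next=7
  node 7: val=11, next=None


Floyd's tortoise (slow, +1) and hare (fast, +2):
  init: slow=0, fast=0
  step 1: slow=1, fast=2
  step 2: slow=2, fast=4
  step 3: slow=3, fast=6
  step 4: fast 6->7->None, no cycle

Cycle: no


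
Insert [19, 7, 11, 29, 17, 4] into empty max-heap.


Insert 19: [19]
Insert 7: [19, 7]
Insert 11: [19, 7, 11]
Insert 29: [29, 19, 11, 7]
Insert 17: [29, 19, 11, 7, 17]
Insert 4: [29, 19, 11, 7, 17, 4]

Final heap: [29, 19, 11, 7, 17, 4]


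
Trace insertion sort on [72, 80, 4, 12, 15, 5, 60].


Initial: [72, 80, 4, 12, 15, 5, 60]
Insert 80: [72, 80, 4, 12, 15, 5, 60]
Insert 4: [4, 72, 80, 12, 15, 5, 60]
Insert 12: [4, 12, 72, 80, 15, 5, 60]
Insert 15: [4, 12, 15, 72, 80, 5, 60]
Insert 5: [4, 5, 12, 15, 72, 80, 60]
Insert 60: [4, 5, 12, 15, 60, 72, 80]

Sorted: [4, 5, 12, 15, 60, 72, 80]


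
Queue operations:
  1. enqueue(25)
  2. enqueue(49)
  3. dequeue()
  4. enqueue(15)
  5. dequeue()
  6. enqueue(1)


enqueue(25) -> [25]
enqueue(49) -> [25, 49]
dequeue()->25, [49]
enqueue(15) -> [49, 15]
dequeue()->49, [15]
enqueue(1) -> [15, 1]

Final queue: [15, 1]


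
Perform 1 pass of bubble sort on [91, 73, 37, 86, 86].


Initial: [91, 73, 37, 86, 86]
Pass 1: [73, 37, 86, 86, 91] (4 swaps)

After 1 pass: [73, 37, 86, 86, 91]


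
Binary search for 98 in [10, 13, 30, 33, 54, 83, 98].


Step 1: lo=0, hi=6, mid=3, val=33
Step 2: lo=4, hi=6, mid=5, val=83
Step 3: lo=6, hi=6, mid=6, val=98

Found at index 6


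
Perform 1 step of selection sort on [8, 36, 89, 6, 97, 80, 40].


Initial: [8, 36, 89, 6, 97, 80, 40]
Step 1: min=6 at 3
  Swap: [6, 36, 89, 8, 97, 80, 40]

After 1 step: [6, 36, 89, 8, 97, 80, 40]


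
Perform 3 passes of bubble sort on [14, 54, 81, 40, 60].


Initial: [14, 54, 81, 40, 60]
Pass 1: [14, 54, 40, 60, 81] (2 swaps)
Pass 2: [14, 40, 54, 60, 81] (1 swaps)
Pass 3: [14, 40, 54, 60, 81] (0 swaps)

After 3 passes: [14, 40, 54, 60, 81]


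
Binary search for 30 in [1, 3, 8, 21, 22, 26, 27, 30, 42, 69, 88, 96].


Step 1: lo=0, hi=11, mid=5, val=26
Step 2: lo=6, hi=11, mid=8, val=42
Step 3: lo=6, hi=7, mid=6, val=27
Step 4: lo=7, hi=7, mid=7, val=30

Found at index 7


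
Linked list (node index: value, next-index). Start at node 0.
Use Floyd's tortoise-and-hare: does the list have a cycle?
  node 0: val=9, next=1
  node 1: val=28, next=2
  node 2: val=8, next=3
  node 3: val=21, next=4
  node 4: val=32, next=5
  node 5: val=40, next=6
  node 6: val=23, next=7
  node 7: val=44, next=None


Floyd's tortoise (slow, +1) and hare (fast, +2):
  init: slow=0, fast=0
  step 1: slow=1, fast=2
  step 2: slow=2, fast=4
  step 3: slow=3, fast=6
  step 4: fast 6->7->None, no cycle

Cycle: no


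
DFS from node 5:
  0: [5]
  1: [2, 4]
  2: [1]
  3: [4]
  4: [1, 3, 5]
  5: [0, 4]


Visit 5, push [4, 0]
Visit 0, push []
Visit 4, push [3, 1]
Visit 1, push [2]
Visit 2, push []
Visit 3, push []

DFS order: [5, 0, 4, 1, 2, 3]


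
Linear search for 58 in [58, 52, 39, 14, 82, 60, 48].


i=0: 58==58 found!

Found at 0, 1 comps


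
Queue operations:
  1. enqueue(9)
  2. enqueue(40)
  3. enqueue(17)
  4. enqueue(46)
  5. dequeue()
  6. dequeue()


enqueue(9) -> [9]
enqueue(40) -> [9, 40]
enqueue(17) -> [9, 40, 17]
enqueue(46) -> [9, 40, 17, 46]
dequeue()->9, [40, 17, 46]
dequeue()->40, [17, 46]

Final queue: [17, 46]


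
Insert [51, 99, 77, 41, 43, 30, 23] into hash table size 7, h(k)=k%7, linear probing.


Insert 51: h=2 -> slot 2
Insert 99: h=1 -> slot 1
Insert 77: h=0 -> slot 0
Insert 41: h=6 -> slot 6
Insert 43: h=1, 2 probes -> slot 3
Insert 30: h=2, 2 probes -> slot 4
Insert 23: h=2, 3 probes -> slot 5

Table: [77, 99, 51, 43, 30, 23, 41]


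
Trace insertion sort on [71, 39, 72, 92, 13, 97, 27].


Initial: [71, 39, 72, 92, 13, 97, 27]
Insert 39: [39, 71, 72, 92, 13, 97, 27]
Insert 72: [39, 71, 72, 92, 13, 97, 27]
Insert 92: [39, 71, 72, 92, 13, 97, 27]
Insert 13: [13, 39, 71, 72, 92, 97, 27]
Insert 97: [13, 39, 71, 72, 92, 97, 27]
Insert 27: [13, 27, 39, 71, 72, 92, 97]

Sorted: [13, 27, 39, 71, 72, 92, 97]


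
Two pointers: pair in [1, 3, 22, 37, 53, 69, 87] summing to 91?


lo=0(1)+hi=6(87)=88
lo=1(3)+hi=6(87)=90
lo=2(22)+hi=6(87)=109
lo=2(22)+hi=5(69)=91

Yes: 22+69=91


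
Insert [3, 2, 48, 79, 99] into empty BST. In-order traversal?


Insert 3: root
Insert 2: L from 3
Insert 48: R from 3
Insert 79: R from 3 -> R from 48
Insert 99: R from 3 -> R from 48 -> R from 79

In-order: [2, 3, 48, 79, 99]


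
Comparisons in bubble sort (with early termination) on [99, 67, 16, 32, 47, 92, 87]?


Algorithm: bubble sort (with early termination)
Input: [99, 67, 16, 32, 47, 92, 87]
Sorted: [16, 32, 47, 67, 87, 92, 99]

15


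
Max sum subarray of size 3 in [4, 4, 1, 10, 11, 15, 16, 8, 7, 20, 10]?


[0:3]: 9
[1:4]: 15
[2:5]: 22
[3:6]: 36
[4:7]: 42
[5:8]: 39
[6:9]: 31
[7:10]: 35
[8:11]: 37

Max: 42 at [4:7]


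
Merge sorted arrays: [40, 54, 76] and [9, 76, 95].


Take 9 from B
Take 40 from A
Take 54 from A
Take 76 from A

Merged: [9, 40, 54, 76, 76, 95]


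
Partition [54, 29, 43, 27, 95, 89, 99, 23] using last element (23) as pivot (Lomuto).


Pivot: 23
Place pivot at 0: [23, 29, 43, 27, 95, 89, 99, 54]

Partitioned: [23, 29, 43, 27, 95, 89, 99, 54]


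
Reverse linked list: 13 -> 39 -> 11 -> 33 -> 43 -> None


Step 1: curr=13, set curr.next=prev(None) | reversed so far: 13
Step 2: curr=39, set curr.next=prev(13) | reversed so far: 39 -> 13
Step 3: curr=11, set curr.next=prev(39) | reversed so far: 11 -> 39 -> 13
Step 4: curr=33, set curr.next=prev(11) | reversed so far: 33 -> 11 -> 39 -> 13
Step 5: curr=43, set curr.next=prev(33) | reversed so far: 43 -> 33 -> 11 -> 39 -> 13

43 -> 33 -> 11 -> 39 -> 13 -> None


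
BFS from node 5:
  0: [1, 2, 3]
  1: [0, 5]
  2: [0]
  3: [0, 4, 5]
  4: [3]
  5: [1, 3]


Visit 5, enqueue [1, 3]
Visit 1, enqueue [0]
Visit 3, enqueue [4]
Visit 0, enqueue [2]
Visit 4, enqueue []
Visit 2, enqueue []

BFS order: [5, 1, 3, 0, 4, 2]


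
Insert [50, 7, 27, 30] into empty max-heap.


Insert 50: [50]
Insert 7: [50, 7]
Insert 27: [50, 7, 27]
Insert 30: [50, 30, 27, 7]

Final heap: [50, 30, 27, 7]


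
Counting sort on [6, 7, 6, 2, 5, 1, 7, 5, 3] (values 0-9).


Input: [6, 7, 6, 2, 5, 1, 7, 5, 3]
Counts: [0, 1, 1, 1, 0, 2, 2, 2, 0, 0]

Sorted: [1, 2, 3, 5, 5, 6, 6, 7, 7]


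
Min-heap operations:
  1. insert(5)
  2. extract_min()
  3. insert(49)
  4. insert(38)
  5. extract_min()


insert(5) -> [5]
extract_min()->5, []
insert(49) -> [49]
insert(38) -> [38, 49]
extract_min()->38, [49]

Final heap: [49]


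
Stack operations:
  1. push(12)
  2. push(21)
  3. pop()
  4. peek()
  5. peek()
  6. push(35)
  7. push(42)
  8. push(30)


push(12) -> [12]
push(21) -> [12, 21]
pop()->21, [12]
peek()->12
peek()->12
push(35) -> [12, 35]
push(42) -> [12, 35, 42]
push(30) -> [12, 35, 42, 30]

Final stack: [12, 35, 42, 30]


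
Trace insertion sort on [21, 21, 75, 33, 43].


Initial: [21, 21, 75, 33, 43]
Insert 21: [21, 21, 75, 33, 43]
Insert 75: [21, 21, 75, 33, 43]
Insert 33: [21, 21, 33, 75, 43]
Insert 43: [21, 21, 33, 43, 75]

Sorted: [21, 21, 33, 43, 75]


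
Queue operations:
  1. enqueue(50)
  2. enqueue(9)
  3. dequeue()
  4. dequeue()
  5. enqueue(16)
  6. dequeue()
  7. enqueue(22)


enqueue(50) -> [50]
enqueue(9) -> [50, 9]
dequeue()->50, [9]
dequeue()->9, []
enqueue(16) -> [16]
dequeue()->16, []
enqueue(22) -> [22]

Final queue: [22]


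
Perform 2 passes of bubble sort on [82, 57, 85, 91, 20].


Initial: [82, 57, 85, 91, 20]
Pass 1: [57, 82, 85, 20, 91] (2 swaps)
Pass 2: [57, 82, 20, 85, 91] (1 swaps)

After 2 passes: [57, 82, 20, 85, 91]


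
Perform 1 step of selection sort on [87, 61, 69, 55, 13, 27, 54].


Initial: [87, 61, 69, 55, 13, 27, 54]
Step 1: min=13 at 4
  Swap: [13, 61, 69, 55, 87, 27, 54]

After 1 step: [13, 61, 69, 55, 87, 27, 54]


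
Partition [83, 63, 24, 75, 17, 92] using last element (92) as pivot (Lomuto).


Pivot: 92
  83 <= 92: advance i (no swap)
  63 <= 92: advance i (no swap)
  24 <= 92: advance i (no swap)
  75 <= 92: advance i (no swap)
  17 <= 92: advance i (no swap)
Place pivot at 5: [83, 63, 24, 75, 17, 92]

Partitioned: [83, 63, 24, 75, 17, 92]


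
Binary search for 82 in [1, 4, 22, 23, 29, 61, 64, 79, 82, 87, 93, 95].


Step 1: lo=0, hi=11, mid=5, val=61
Step 2: lo=6, hi=11, mid=8, val=82

Found at index 8


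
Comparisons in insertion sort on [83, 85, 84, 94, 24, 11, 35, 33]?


Algorithm: insertion sort
Input: [83, 85, 84, 94, 24, 11, 35, 33]
Sorted: [11, 24, 33, 35, 83, 84, 85, 94]

24


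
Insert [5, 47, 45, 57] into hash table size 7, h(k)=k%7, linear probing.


Insert 5: h=5 -> slot 5
Insert 47: h=5, 1 probes -> slot 6
Insert 45: h=3 -> slot 3
Insert 57: h=1 -> slot 1

Table: [None, 57, None, 45, None, 5, 47]


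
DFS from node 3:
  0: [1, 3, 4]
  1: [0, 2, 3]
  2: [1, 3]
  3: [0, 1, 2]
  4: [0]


Visit 3, push [2, 1, 0]
Visit 0, push [4, 1]
Visit 1, push [2]
Visit 2, push []
Visit 4, push []

DFS order: [3, 0, 1, 2, 4]


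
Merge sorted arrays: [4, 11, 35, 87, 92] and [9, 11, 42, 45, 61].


Take 4 from A
Take 9 from B
Take 11 from A
Take 11 from B
Take 35 from A
Take 42 from B
Take 45 from B
Take 61 from B

Merged: [4, 9, 11, 11, 35, 42, 45, 61, 87, 92]


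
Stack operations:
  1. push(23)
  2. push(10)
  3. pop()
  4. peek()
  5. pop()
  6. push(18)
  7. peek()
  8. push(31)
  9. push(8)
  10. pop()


push(23) -> [23]
push(10) -> [23, 10]
pop()->10, [23]
peek()->23
pop()->23, []
push(18) -> [18]
peek()->18
push(31) -> [18, 31]
push(8) -> [18, 31, 8]
pop()->8, [18, 31]

Final stack: [18, 31]


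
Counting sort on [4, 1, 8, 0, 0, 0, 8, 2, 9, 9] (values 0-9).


Input: [4, 1, 8, 0, 0, 0, 8, 2, 9, 9]
Counts: [3, 1, 1, 0, 1, 0, 0, 0, 2, 2]

Sorted: [0, 0, 0, 1, 2, 4, 8, 8, 9, 9]


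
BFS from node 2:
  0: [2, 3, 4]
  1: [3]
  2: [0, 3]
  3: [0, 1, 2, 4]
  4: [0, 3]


Visit 2, enqueue [0, 3]
Visit 0, enqueue [4]
Visit 3, enqueue [1]
Visit 4, enqueue []
Visit 1, enqueue []

BFS order: [2, 0, 3, 4, 1]


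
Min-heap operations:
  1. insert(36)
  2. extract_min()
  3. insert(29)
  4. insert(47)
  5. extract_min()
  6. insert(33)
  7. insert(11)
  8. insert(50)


insert(36) -> [36]
extract_min()->36, []
insert(29) -> [29]
insert(47) -> [29, 47]
extract_min()->29, [47]
insert(33) -> [33, 47]
insert(11) -> [11, 47, 33]
insert(50) -> [11, 47, 33, 50]

Final heap: [11, 47, 33, 50]


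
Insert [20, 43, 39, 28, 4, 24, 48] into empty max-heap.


Insert 20: [20]
Insert 43: [43, 20]
Insert 39: [43, 20, 39]
Insert 28: [43, 28, 39, 20]
Insert 4: [43, 28, 39, 20, 4]
Insert 24: [43, 28, 39, 20, 4, 24]
Insert 48: [48, 28, 43, 20, 4, 24, 39]

Final heap: [48, 28, 43, 20, 4, 24, 39]


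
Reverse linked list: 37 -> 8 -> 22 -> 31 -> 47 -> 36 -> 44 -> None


Step 1: curr=37, set curr.next=prev(None) | reversed so far: 37
Step 2: curr=8, set curr.next=prev(37) | reversed so far: 8 -> 37
Step 3: curr=22, set curr.next=prev(8) | reversed so far: 22 -> 8 -> 37
Step 4: curr=31, set curr.next=prev(22) | reversed so far: 31 -> 22 -> 8 -> 37
Step 5: curr=47, set curr.next=prev(31) | reversed so far: 47 -> 31 -> 22 -> 8 -> 37
Step 6: curr=36, set curr.next=prev(47) | reversed so far: 36 -> 47 -> 31 -> 22 -> 8 -> 37
Step 7: curr=44, set curr.next=prev(36) | reversed so far: 44 -> 36 -> 47 -> 31 -> 22 -> 8 -> 37

44 -> 36 -> 47 -> 31 -> 22 -> 8 -> 37 -> None


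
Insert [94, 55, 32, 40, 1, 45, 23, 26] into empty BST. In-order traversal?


Insert 94: root
Insert 55: L from 94
Insert 32: L from 94 -> L from 55
Insert 40: L from 94 -> L from 55 -> R from 32
Insert 1: L from 94 -> L from 55 -> L from 32
Insert 45: L from 94 -> L from 55 -> R from 32 -> R from 40
Insert 23: L from 94 -> L from 55 -> L from 32 -> R from 1
Insert 26: L from 94 -> L from 55 -> L from 32 -> R from 1 -> R from 23

In-order: [1, 23, 26, 32, 40, 45, 55, 94]


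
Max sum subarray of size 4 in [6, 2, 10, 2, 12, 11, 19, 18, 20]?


[0:4]: 20
[1:5]: 26
[2:6]: 35
[3:7]: 44
[4:8]: 60
[5:9]: 68

Max: 68 at [5:9]


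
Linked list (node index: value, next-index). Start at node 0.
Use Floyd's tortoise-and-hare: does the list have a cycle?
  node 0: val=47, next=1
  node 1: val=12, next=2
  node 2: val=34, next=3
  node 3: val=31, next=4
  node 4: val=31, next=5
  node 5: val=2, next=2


Floyd's tortoise (slow, +1) and hare (fast, +2):
  init: slow=0, fast=0
  step 1: slow=1, fast=2
  step 2: slow=2, fast=4
  step 3: slow=3, fast=2
  step 4: slow=4, fast=4
  slow == fast at node 4: cycle detected

Cycle: yes


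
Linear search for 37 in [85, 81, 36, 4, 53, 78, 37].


i=0: 85!=37
i=1: 81!=37
i=2: 36!=37
i=3: 4!=37
i=4: 53!=37
i=5: 78!=37
i=6: 37==37 found!

Found at 6, 7 comps


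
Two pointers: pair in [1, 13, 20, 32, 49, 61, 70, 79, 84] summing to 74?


lo=0(1)+hi=8(84)=85
lo=0(1)+hi=7(79)=80
lo=0(1)+hi=6(70)=71
lo=1(13)+hi=6(70)=83
lo=1(13)+hi=5(61)=74

Yes: 13+61=74


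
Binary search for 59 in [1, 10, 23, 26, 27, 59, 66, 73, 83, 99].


Step 1: lo=0, hi=9, mid=4, val=27
Step 2: lo=5, hi=9, mid=7, val=73
Step 3: lo=5, hi=6, mid=5, val=59

Found at index 5


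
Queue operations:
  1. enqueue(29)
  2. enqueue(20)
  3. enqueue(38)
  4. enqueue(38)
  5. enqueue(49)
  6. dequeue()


enqueue(29) -> [29]
enqueue(20) -> [29, 20]
enqueue(38) -> [29, 20, 38]
enqueue(38) -> [29, 20, 38, 38]
enqueue(49) -> [29, 20, 38, 38, 49]
dequeue()->29, [20, 38, 38, 49]

Final queue: [20, 38, 38, 49]


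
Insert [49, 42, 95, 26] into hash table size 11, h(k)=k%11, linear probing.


Insert 49: h=5 -> slot 5
Insert 42: h=9 -> slot 9
Insert 95: h=7 -> slot 7
Insert 26: h=4 -> slot 4

Table: [None, None, None, None, 26, 49, None, 95, None, 42, None]


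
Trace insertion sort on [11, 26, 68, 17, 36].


Initial: [11, 26, 68, 17, 36]
Insert 26: [11, 26, 68, 17, 36]
Insert 68: [11, 26, 68, 17, 36]
Insert 17: [11, 17, 26, 68, 36]
Insert 36: [11, 17, 26, 36, 68]

Sorted: [11, 17, 26, 36, 68]


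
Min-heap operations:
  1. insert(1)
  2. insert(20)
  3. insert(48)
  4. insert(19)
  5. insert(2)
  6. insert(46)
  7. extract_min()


insert(1) -> [1]
insert(20) -> [1, 20]
insert(48) -> [1, 20, 48]
insert(19) -> [1, 19, 48, 20]
insert(2) -> [1, 2, 48, 20, 19]
insert(46) -> [1, 2, 46, 20, 19, 48]
extract_min()->1, [2, 19, 46, 20, 48]

Final heap: [2, 19, 46, 20, 48]


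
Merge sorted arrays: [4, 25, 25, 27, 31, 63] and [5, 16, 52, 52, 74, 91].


Take 4 from A
Take 5 from B
Take 16 from B
Take 25 from A
Take 25 from A
Take 27 from A
Take 31 from A
Take 52 from B
Take 52 from B
Take 63 from A

Merged: [4, 5, 16, 25, 25, 27, 31, 52, 52, 63, 74, 91]


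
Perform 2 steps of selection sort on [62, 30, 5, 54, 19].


Initial: [62, 30, 5, 54, 19]
Step 1: min=5 at 2
  Swap: [5, 30, 62, 54, 19]
Step 2: min=19 at 4
  Swap: [5, 19, 62, 54, 30]

After 2 steps: [5, 19, 62, 54, 30]


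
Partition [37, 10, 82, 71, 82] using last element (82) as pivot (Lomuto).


Pivot: 82
  37 <= 82: advance i (no swap)
  10 <= 82: advance i (no swap)
  82 <= 82: advance i (no swap)
  71 <= 82: advance i (no swap)
Place pivot at 4: [37, 10, 82, 71, 82]

Partitioned: [37, 10, 82, 71, 82]


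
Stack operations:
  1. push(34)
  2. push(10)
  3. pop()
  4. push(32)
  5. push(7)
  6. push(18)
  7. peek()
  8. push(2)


push(34) -> [34]
push(10) -> [34, 10]
pop()->10, [34]
push(32) -> [34, 32]
push(7) -> [34, 32, 7]
push(18) -> [34, 32, 7, 18]
peek()->18
push(2) -> [34, 32, 7, 18, 2]

Final stack: [34, 32, 7, 18, 2]


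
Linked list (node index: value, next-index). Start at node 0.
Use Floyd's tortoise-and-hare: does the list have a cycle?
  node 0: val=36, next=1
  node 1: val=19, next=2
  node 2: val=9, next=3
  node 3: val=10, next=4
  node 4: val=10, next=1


Floyd's tortoise (slow, +1) and hare (fast, +2):
  init: slow=0, fast=0
  step 1: slow=1, fast=2
  step 2: slow=2, fast=4
  step 3: slow=3, fast=2
  step 4: slow=4, fast=4
  slow == fast at node 4: cycle detected

Cycle: yes


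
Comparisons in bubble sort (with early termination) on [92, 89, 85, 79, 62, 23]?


Algorithm: bubble sort (with early termination)
Input: [92, 89, 85, 79, 62, 23]
Sorted: [23, 62, 79, 85, 89, 92]

15


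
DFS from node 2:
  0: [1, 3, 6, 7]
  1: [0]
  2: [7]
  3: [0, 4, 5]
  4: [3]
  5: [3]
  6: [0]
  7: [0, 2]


Visit 2, push [7]
Visit 7, push [0]
Visit 0, push [6, 3, 1]
Visit 1, push []
Visit 3, push [5, 4]
Visit 4, push []
Visit 5, push []
Visit 6, push []

DFS order: [2, 7, 0, 1, 3, 4, 5, 6]


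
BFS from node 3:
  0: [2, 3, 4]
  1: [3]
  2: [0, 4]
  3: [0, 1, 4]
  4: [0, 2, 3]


Visit 3, enqueue [0, 1, 4]
Visit 0, enqueue [2]
Visit 1, enqueue []
Visit 4, enqueue []
Visit 2, enqueue []

BFS order: [3, 0, 1, 4, 2]


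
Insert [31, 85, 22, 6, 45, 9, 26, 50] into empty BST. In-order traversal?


Insert 31: root
Insert 85: R from 31
Insert 22: L from 31
Insert 6: L from 31 -> L from 22
Insert 45: R from 31 -> L from 85
Insert 9: L from 31 -> L from 22 -> R from 6
Insert 26: L from 31 -> R from 22
Insert 50: R from 31 -> L from 85 -> R from 45

In-order: [6, 9, 22, 26, 31, 45, 50, 85]


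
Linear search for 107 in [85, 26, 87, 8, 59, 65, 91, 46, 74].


i=0: 85!=107
i=1: 26!=107
i=2: 87!=107
i=3: 8!=107
i=4: 59!=107
i=5: 65!=107
i=6: 91!=107
i=7: 46!=107
i=8: 74!=107

Not found, 9 comps


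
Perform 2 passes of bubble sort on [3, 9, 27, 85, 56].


Initial: [3, 9, 27, 85, 56]
Pass 1: [3, 9, 27, 56, 85] (1 swaps)
Pass 2: [3, 9, 27, 56, 85] (0 swaps)

After 2 passes: [3, 9, 27, 56, 85]


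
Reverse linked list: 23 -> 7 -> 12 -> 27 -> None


Step 1: curr=23, set curr.next=prev(None) | reversed so far: 23
Step 2: curr=7, set curr.next=prev(23) | reversed so far: 7 -> 23
Step 3: curr=12, set curr.next=prev(7) | reversed so far: 12 -> 7 -> 23
Step 4: curr=27, set curr.next=prev(12) | reversed so far: 27 -> 12 -> 7 -> 23

27 -> 12 -> 7 -> 23 -> None


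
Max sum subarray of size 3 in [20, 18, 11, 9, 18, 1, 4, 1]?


[0:3]: 49
[1:4]: 38
[2:5]: 38
[3:6]: 28
[4:7]: 23
[5:8]: 6

Max: 49 at [0:3]


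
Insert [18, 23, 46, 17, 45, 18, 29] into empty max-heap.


Insert 18: [18]
Insert 23: [23, 18]
Insert 46: [46, 18, 23]
Insert 17: [46, 18, 23, 17]
Insert 45: [46, 45, 23, 17, 18]
Insert 18: [46, 45, 23, 17, 18, 18]
Insert 29: [46, 45, 29, 17, 18, 18, 23]

Final heap: [46, 45, 29, 17, 18, 18, 23]


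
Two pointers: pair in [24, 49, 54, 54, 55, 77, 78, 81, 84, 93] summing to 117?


lo=0(24)+hi=9(93)=117

Yes: 24+93=117


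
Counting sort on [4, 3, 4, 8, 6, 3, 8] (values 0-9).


Input: [4, 3, 4, 8, 6, 3, 8]
Counts: [0, 0, 0, 2, 2, 0, 1, 0, 2, 0]

Sorted: [3, 3, 4, 4, 6, 8, 8]


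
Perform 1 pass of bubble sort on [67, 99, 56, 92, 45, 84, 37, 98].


Initial: [67, 99, 56, 92, 45, 84, 37, 98]
Pass 1: [67, 56, 92, 45, 84, 37, 98, 99] (6 swaps)

After 1 pass: [67, 56, 92, 45, 84, 37, 98, 99]


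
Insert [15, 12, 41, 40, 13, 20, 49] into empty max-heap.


Insert 15: [15]
Insert 12: [15, 12]
Insert 41: [41, 12, 15]
Insert 40: [41, 40, 15, 12]
Insert 13: [41, 40, 15, 12, 13]
Insert 20: [41, 40, 20, 12, 13, 15]
Insert 49: [49, 40, 41, 12, 13, 15, 20]

Final heap: [49, 40, 41, 12, 13, 15, 20]


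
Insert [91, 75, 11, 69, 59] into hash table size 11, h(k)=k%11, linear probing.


Insert 91: h=3 -> slot 3
Insert 75: h=9 -> slot 9
Insert 11: h=0 -> slot 0
Insert 69: h=3, 1 probes -> slot 4
Insert 59: h=4, 1 probes -> slot 5

Table: [11, None, None, 91, 69, 59, None, None, None, 75, None]


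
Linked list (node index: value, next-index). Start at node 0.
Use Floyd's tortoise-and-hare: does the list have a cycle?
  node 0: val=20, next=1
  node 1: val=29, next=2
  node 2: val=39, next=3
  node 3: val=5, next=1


Floyd's tortoise (slow, +1) and hare (fast, +2):
  init: slow=0, fast=0
  step 1: slow=1, fast=2
  step 2: slow=2, fast=1
  step 3: slow=3, fast=3
  slow == fast at node 3: cycle detected

Cycle: yes


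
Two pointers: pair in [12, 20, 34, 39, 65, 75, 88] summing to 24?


lo=0(12)+hi=6(88)=100
lo=0(12)+hi=5(75)=87
lo=0(12)+hi=4(65)=77
lo=0(12)+hi=3(39)=51
lo=0(12)+hi=2(34)=46
lo=0(12)+hi=1(20)=32

No pair found


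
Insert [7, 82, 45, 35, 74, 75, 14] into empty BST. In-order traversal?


Insert 7: root
Insert 82: R from 7
Insert 45: R from 7 -> L from 82
Insert 35: R from 7 -> L from 82 -> L from 45
Insert 74: R from 7 -> L from 82 -> R from 45
Insert 75: R from 7 -> L from 82 -> R from 45 -> R from 74
Insert 14: R from 7 -> L from 82 -> L from 45 -> L from 35

In-order: [7, 14, 35, 45, 74, 75, 82]


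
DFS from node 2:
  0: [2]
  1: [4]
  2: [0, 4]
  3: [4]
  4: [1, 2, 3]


Visit 2, push [4, 0]
Visit 0, push []
Visit 4, push [3, 1]
Visit 1, push []
Visit 3, push []

DFS order: [2, 0, 4, 1, 3]


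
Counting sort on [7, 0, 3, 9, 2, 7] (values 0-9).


Input: [7, 0, 3, 9, 2, 7]
Counts: [1, 0, 1, 1, 0, 0, 0, 2, 0, 1]

Sorted: [0, 2, 3, 7, 7, 9]


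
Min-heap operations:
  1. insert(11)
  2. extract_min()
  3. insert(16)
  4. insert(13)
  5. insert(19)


insert(11) -> [11]
extract_min()->11, []
insert(16) -> [16]
insert(13) -> [13, 16]
insert(19) -> [13, 16, 19]

Final heap: [13, 16, 19]


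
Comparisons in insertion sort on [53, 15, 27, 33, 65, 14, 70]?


Algorithm: insertion sort
Input: [53, 15, 27, 33, 65, 14, 70]
Sorted: [14, 15, 27, 33, 53, 65, 70]

12


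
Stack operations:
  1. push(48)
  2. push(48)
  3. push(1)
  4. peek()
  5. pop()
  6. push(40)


push(48) -> [48]
push(48) -> [48, 48]
push(1) -> [48, 48, 1]
peek()->1
pop()->1, [48, 48]
push(40) -> [48, 48, 40]

Final stack: [48, 48, 40]


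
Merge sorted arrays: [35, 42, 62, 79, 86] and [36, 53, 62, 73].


Take 35 from A
Take 36 from B
Take 42 from A
Take 53 from B
Take 62 from A
Take 62 from B
Take 73 from B

Merged: [35, 36, 42, 53, 62, 62, 73, 79, 86]


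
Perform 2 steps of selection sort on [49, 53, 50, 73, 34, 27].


Initial: [49, 53, 50, 73, 34, 27]
Step 1: min=27 at 5
  Swap: [27, 53, 50, 73, 34, 49]
Step 2: min=34 at 4
  Swap: [27, 34, 50, 73, 53, 49]

After 2 steps: [27, 34, 50, 73, 53, 49]


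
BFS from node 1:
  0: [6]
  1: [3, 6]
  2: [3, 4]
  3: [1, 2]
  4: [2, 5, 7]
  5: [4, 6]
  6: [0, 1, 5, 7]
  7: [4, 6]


Visit 1, enqueue [3, 6]
Visit 3, enqueue [2]
Visit 6, enqueue [0, 5, 7]
Visit 2, enqueue [4]
Visit 0, enqueue []
Visit 5, enqueue []
Visit 7, enqueue []
Visit 4, enqueue []

BFS order: [1, 3, 6, 2, 0, 5, 7, 4]


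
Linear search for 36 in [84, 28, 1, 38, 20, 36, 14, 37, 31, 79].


i=0: 84!=36
i=1: 28!=36
i=2: 1!=36
i=3: 38!=36
i=4: 20!=36
i=5: 36==36 found!

Found at 5, 6 comps


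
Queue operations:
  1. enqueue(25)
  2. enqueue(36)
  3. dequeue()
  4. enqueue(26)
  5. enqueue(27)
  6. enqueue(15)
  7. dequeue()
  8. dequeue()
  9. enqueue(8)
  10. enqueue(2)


enqueue(25) -> [25]
enqueue(36) -> [25, 36]
dequeue()->25, [36]
enqueue(26) -> [36, 26]
enqueue(27) -> [36, 26, 27]
enqueue(15) -> [36, 26, 27, 15]
dequeue()->36, [26, 27, 15]
dequeue()->26, [27, 15]
enqueue(8) -> [27, 15, 8]
enqueue(2) -> [27, 15, 8, 2]

Final queue: [27, 15, 8, 2]


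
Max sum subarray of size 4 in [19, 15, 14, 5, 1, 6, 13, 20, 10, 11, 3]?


[0:4]: 53
[1:5]: 35
[2:6]: 26
[3:7]: 25
[4:8]: 40
[5:9]: 49
[6:10]: 54
[7:11]: 44

Max: 54 at [6:10]


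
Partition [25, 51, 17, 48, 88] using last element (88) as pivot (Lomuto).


Pivot: 88
  25 <= 88: advance i (no swap)
  51 <= 88: advance i (no swap)
  17 <= 88: advance i (no swap)
  48 <= 88: advance i (no swap)
Place pivot at 4: [25, 51, 17, 48, 88]

Partitioned: [25, 51, 17, 48, 88]


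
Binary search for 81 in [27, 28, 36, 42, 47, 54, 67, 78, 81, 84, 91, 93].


Step 1: lo=0, hi=11, mid=5, val=54
Step 2: lo=6, hi=11, mid=8, val=81

Found at index 8
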